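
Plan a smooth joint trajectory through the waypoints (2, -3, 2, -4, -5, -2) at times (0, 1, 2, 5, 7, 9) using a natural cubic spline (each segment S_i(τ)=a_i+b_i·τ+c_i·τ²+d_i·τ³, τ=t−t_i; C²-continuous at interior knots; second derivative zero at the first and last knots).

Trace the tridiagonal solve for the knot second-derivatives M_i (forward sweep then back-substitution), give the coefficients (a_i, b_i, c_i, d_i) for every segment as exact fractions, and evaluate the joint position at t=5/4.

Δ: Δ0=-5, Δ1=5, Δ2=-2, Δ3=-1/2, Δ4=3/2
row 1: diag=4, rhs=60; c'=1/4, d'=15
row 2: denom=8−1·1/4=31/4; d'=(-42−1·15)/(31/4)=-228/31
row 3: denom=10−3·12/31=274/31; d'=(9−3·-228/31)/(274/31)=963/274
row 4: denom=8−2·31/137=1034/137; d'=(12−2·963/274)/(1034/137)=681/1034
back: M4=681/1034
back: M3=963/274−31/137·681/1034=1740/517
back: M2=-228/31−12/31·1740/517=-4476/517
back: M1=15−1/4·-4476/517=8874/517
M: M0=0, M1=8874/517, M2=-4476/517, M3=1740/517, M4=681/1034, M5=0
seg 0: a=2, c=M0/2=0, d=(M1−M0)/(6·1)=1479/517, b=Δ0−h0·(2M0+M1)/6=-4064/517
seg 1: a=-3, c=M1/2=4437/517, d=(M2−M1)/(6·1)=-2225/517, b=Δ1−h1·(2M1+M2)/6=373/517
seg 2: a=2, c=M2/2=-2238/517, d=(M3−M2)/(6·3)=1036/1551, b=Δ2−h2·(2M2+M3)/6=2572/517
seg 3: a=-4, c=M3/2=870/517, d=(M4−M3)/(6·2)=-933/4136, b=Δ3−h3·(2M3+M4)/6=-1532/517
seg 4: a=-5, c=M4/2=681/2068, d=(M5−M4)/(6·2)=-227/4136, b=Δ4−h4·(2M4+M5)/6=1097/1034
t_q=5/4 → seg 1, τ=1/4; S=-3+373/517·τ+4437/517·τ²+-2225/517·τ³=-77773/33088

  seg 0: a=2 b=-4064/517 c=0 d=1479/517
  seg 1: a=-3 b=373/517 c=4437/517 d=-2225/517
  seg 2: a=2 b=2572/517 c=-2238/517 d=1036/1551
  seg 3: a=-4 b=-1532/517 c=870/517 d=-933/4136
  seg 4: a=-5 b=1097/1034 c=681/2068 d=-227/4136
S(5/4) = -77773/33088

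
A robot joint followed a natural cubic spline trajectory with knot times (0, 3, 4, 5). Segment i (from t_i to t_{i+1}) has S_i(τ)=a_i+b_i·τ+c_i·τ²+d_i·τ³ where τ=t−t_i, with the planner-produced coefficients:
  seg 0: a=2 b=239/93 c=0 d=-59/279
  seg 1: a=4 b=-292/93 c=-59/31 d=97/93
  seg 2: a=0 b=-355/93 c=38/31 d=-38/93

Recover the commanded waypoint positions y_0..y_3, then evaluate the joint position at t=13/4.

y_0=2 y_1=4 y_2=0 y_3=-3
S(13/4) = 6175/1984

y_0 = S_0(0) = a_0 = 2
y_1 = S_1(0) = a_1 = 4
y_2 = S_2(0) = a_2 = 0
y_3 = S_2(1) = -3
t_q=13/4 is in segment 1 (τ=1/4); S_1(τ)=6175/1984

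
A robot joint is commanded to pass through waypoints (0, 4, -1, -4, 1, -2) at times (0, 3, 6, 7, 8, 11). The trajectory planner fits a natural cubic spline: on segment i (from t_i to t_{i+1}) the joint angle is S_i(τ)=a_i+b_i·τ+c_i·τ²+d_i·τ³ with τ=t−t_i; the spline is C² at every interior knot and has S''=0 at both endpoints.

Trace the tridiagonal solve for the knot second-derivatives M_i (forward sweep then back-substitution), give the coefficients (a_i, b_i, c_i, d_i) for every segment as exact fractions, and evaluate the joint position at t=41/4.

Δ: Δ0=4/3, Δ1=-5/3, Δ2=-3, Δ3=5, Δ4=-1
row 1: diag=12, rhs=-18; c'=1/4, d'=-3/2
row 2: denom=8−3·1/4=29/4; d'=(-8−3·-3/2)/(29/4)=-14/29
row 3: denom=4−1·4/29=112/29; d'=(48−1·-14/29)/(112/29)=703/56
row 4: denom=8−1·29/112=867/112; d'=(-36−1·703/56)/(867/112)=-5438/867
back: M4=-5438/867
back: M3=703/56−29/112·-5438/867=12292/867
back: M2=-14/29−4/29·12292/867=-2114/867
back: M1=-3/2−1/4·-2114/867=-772/867
M: M0=0, M1=-772/867, M2=-2114/867, M3=12292/867, M4=-5438/867, M5=0
seg 0: a=0, c=M0/2=0, d=(M1−M0)/(6·3)=-386/7803, b=Δ0−h0·(2M0+M1)/6=514/289
seg 1: a=4, c=M1/2=-386/867, d=(M2−M1)/(6·3)=-671/7803, b=Δ1−h1·(2M1+M2)/6=128/289
seg 2: a=-1, c=M2/2=-1057/867, d=(M3−M2)/(6·1)=2401/867, b=Δ2−h2·(2M2+M3)/6=-1315/289
seg 3: a=-4, c=M3/2=6146/867, d=(M4−M3)/(6·1)=-985/289, b=Δ3−h3·(2M3+M4)/6=1144/867
seg 4: a=1, c=M4/2=-2719/867, d=(M5−M4)/(6·3)=2719/7803, b=Δ4−h4·(2M4+M5)/6=4571/867
t_q=41/4 → seg 4, τ=9/4; S=1+4571/867·τ+-2719/867·τ²+2719/7803·τ³=17665/18496

  seg 0: a=0 b=514/289 c=0 d=-386/7803
  seg 1: a=4 b=128/289 c=-386/867 d=-671/7803
  seg 2: a=-1 b=-1315/289 c=-1057/867 d=2401/867
  seg 3: a=-4 b=1144/867 c=6146/867 d=-985/289
  seg 4: a=1 b=4571/867 c=-2719/867 d=2719/7803
S(41/4) = 17665/18496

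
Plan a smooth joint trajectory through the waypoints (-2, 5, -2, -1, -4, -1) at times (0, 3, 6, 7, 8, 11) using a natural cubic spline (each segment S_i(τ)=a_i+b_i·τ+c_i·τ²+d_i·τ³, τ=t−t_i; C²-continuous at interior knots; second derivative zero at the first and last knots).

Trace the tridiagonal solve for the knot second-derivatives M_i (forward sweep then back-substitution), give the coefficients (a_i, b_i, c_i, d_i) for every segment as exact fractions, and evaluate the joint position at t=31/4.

  seg 0: a=-2 b=1187/289 c=0 d=-1538/7803
  seg 1: a=5 b=-351/289 c=-1538/867 d=3644/7803
  seg 2: a=-2 b=217/289 c=702/289 d=-630/289
  seg 3: a=-1 b=-269/289 c=-1188/289 d=590/289
  seg 4: a=-4 b=-875/289 c=582/289 d=-194/867
S(31/4) = -29123/9248

Δ: Δ0=7/3, Δ1=-7/3, Δ2=1, Δ3=-3, Δ4=1
row 1: diag=12, rhs=-28; c'=1/4, d'=-7/3
row 2: denom=8−3·1/4=29/4; d'=(20−3·-7/3)/(29/4)=108/29
row 3: denom=4−1·4/29=112/29; d'=(-24−1·108/29)/(112/29)=-201/28
row 4: denom=8−1·29/112=867/112; d'=(24−1·-201/28)/(867/112)=1164/289
back: M4=1164/289
back: M3=-201/28−29/112·1164/289=-2376/289
back: M2=108/29−4/29·-2376/289=1404/289
back: M1=-7/3−1/4·1404/289=-3076/867
M: M0=0, M1=-3076/867, M2=1404/289, M3=-2376/289, M4=1164/289, M5=0
seg 0: a=-2, c=M0/2=0, d=(M1−M0)/(6·3)=-1538/7803, b=Δ0−h0·(2M0+M1)/6=1187/289
seg 1: a=5, c=M1/2=-1538/867, d=(M2−M1)/(6·3)=3644/7803, b=Δ1−h1·(2M1+M2)/6=-351/289
seg 2: a=-2, c=M2/2=702/289, d=(M3−M2)/(6·1)=-630/289, b=Δ2−h2·(2M2+M3)/6=217/289
seg 3: a=-1, c=M3/2=-1188/289, d=(M4−M3)/(6·1)=590/289, b=Δ3−h3·(2M3+M4)/6=-269/289
seg 4: a=-4, c=M4/2=582/289, d=(M5−M4)/(6·3)=-194/867, b=Δ4−h4·(2M4+M5)/6=-875/289
t_q=31/4 → seg 3, τ=3/4; S=-1+-269/289·τ+-1188/289·τ²+590/289·τ³=-29123/9248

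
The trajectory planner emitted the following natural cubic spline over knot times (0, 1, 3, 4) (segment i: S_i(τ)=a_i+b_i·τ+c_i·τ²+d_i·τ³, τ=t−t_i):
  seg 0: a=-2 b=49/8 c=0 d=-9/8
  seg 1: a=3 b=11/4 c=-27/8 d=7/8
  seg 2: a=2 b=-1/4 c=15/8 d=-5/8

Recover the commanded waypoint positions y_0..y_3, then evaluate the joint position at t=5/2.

y_0=-2 y_1=3 y_2=2 y_3=3
S(5/2) = 159/64

y_0 = S_0(0) = a_0 = -2
y_1 = S_1(0) = a_1 = 3
y_2 = S_2(0) = a_2 = 2
y_3 = S_2(1) = 3
t_q=5/2 is in segment 1 (τ=3/2); S_1(τ)=159/64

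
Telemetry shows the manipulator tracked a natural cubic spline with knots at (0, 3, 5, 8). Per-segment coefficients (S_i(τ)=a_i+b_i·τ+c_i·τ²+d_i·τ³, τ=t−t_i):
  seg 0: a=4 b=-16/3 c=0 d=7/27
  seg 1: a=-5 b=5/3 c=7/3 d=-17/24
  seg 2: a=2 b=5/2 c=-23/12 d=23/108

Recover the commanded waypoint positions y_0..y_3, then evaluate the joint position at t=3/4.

y_0=4 y_1=-5 y_2=2 y_3=-2
S(3/4) = 7/64

y_0 = S_0(0) = a_0 = 4
y_1 = S_1(0) = a_1 = -5
y_2 = S_2(0) = a_2 = 2
y_3 = S_2(3) = -2
t_q=3/4 is in segment 0 (τ=3/4); S_0(τ)=7/64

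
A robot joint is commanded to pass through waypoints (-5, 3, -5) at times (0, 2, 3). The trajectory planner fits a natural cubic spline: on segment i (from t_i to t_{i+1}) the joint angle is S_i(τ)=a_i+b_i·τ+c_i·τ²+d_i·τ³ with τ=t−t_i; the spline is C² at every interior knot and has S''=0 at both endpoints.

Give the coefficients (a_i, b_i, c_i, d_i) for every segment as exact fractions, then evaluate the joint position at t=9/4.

Δ: Δ0=4, Δ1=-8
row 1: diag=6, rhs=-72; c'=1/6, d'=-12
back: M1=-12
M: M0=0, M1=-12, M2=0
seg 0: a=-5, c=M0/2=0, d=(M1−M0)/(6·2)=-1, b=Δ0−h0·(2M0+M1)/6=8
seg 1: a=3, c=M1/2=-6, d=(M2−M1)/(6·1)=2, b=Δ1−h1·(2M1+M2)/6=-4
t_q=9/4 → seg 1, τ=1/4; S=3+-4·τ+-6·τ²+2·τ³=53/32

  seg 0: a=-5 b=8 c=0 d=-1
  seg 1: a=3 b=-4 c=-6 d=2
S(9/4) = 53/32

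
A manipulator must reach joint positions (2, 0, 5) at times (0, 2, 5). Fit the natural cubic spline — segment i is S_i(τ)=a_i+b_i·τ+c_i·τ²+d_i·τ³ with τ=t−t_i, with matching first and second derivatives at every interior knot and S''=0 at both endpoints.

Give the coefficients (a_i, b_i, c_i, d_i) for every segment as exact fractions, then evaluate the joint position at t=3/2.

  seg 0: a=2 b=-23/15 c=0 d=2/15
  seg 1: a=0 b=1/15 c=4/5 d=-4/45
S(3/2) = 3/20

Δ: Δ0=-1, Δ1=5/3
row 1: diag=10, rhs=16; c'=3/10, d'=8/5
back: M1=8/5
M: M0=0, M1=8/5, M2=0
seg 0: a=2, c=M0/2=0, d=(M1−M0)/(6·2)=2/15, b=Δ0−h0·(2M0+M1)/6=-23/15
seg 1: a=0, c=M1/2=4/5, d=(M2−M1)/(6·3)=-4/45, b=Δ1−h1·(2M1+M2)/6=1/15
t_q=3/2 → seg 0, τ=3/2; S=2+-23/15·τ+0·τ²+2/15·τ³=3/20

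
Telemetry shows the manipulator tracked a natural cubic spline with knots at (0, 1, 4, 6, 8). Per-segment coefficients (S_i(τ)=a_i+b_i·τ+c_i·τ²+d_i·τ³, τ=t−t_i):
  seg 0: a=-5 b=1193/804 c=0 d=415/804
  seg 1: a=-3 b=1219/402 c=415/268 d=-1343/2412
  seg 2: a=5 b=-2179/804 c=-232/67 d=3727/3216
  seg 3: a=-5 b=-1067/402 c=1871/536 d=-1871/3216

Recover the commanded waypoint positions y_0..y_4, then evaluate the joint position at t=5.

y_0=-5 y_1=-3 y_2=5 y_3=-5 y_4=-1
S(5) = -15/1072

y_0 = S_0(0) = a_0 = -5
y_1 = S_1(0) = a_1 = -3
y_2 = S_2(0) = a_2 = 5
y_3 = S_3(0) = a_3 = -5
y_4 = S_3(2) = -1
t_q=5 is in segment 2 (τ=1); S_2(τ)=-15/1072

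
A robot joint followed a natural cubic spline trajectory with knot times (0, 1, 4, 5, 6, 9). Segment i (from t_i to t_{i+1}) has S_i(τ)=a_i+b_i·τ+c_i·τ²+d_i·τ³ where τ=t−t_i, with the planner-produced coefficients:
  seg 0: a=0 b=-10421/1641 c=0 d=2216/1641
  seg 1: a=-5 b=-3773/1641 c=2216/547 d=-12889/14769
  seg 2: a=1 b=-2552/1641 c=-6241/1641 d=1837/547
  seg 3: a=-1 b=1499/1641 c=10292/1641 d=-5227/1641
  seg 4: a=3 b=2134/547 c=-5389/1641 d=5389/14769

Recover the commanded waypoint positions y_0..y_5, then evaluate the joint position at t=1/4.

y_0=0 y_1=-5 y_2=1 y_3=-1 y_4=3 y_5=-5
S(1/4) = -6855/4376

y_0 = S_0(0) = a_0 = 0
y_1 = S_1(0) = a_1 = -5
y_2 = S_2(0) = a_2 = 1
y_3 = S_3(0) = a_3 = -1
y_4 = S_4(0) = a_4 = 3
y_5 = S_4(3) = -5
t_q=1/4 is in segment 0 (τ=1/4); S_0(τ)=-6855/4376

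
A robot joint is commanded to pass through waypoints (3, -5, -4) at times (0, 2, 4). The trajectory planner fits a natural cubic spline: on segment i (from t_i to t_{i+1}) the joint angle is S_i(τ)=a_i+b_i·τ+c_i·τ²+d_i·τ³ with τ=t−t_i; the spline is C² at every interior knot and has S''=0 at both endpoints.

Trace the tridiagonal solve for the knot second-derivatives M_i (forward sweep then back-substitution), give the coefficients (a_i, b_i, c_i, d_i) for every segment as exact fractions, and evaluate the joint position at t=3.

  seg 0: a=3 b=-41/8 c=0 d=9/32
  seg 1: a=-5 b=-7/4 c=27/16 d=-9/32
S(3) = -171/32

Δ: Δ0=-4, Δ1=1/2
row 1: diag=8, rhs=27; c'=1/4, d'=27/8
back: M1=27/8
M: M0=0, M1=27/8, M2=0
seg 0: a=3, c=M0/2=0, d=(M1−M0)/(6·2)=9/32, b=Δ0−h0·(2M0+M1)/6=-41/8
seg 1: a=-5, c=M1/2=27/16, d=(M2−M1)/(6·2)=-9/32, b=Δ1−h1·(2M1+M2)/6=-7/4
t_q=3 → seg 1, τ=1; S=-5+-7/4·τ+27/16·τ²+-9/32·τ³=-171/32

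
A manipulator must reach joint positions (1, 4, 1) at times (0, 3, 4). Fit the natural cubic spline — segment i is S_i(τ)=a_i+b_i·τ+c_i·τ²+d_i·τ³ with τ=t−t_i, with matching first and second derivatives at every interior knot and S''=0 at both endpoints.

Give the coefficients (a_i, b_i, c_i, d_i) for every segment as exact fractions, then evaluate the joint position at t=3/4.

  seg 0: a=1 b=5/2 c=0 d=-1/6
  seg 1: a=4 b=-2 c=-3/2 d=1/2
S(3/4) = 359/128

Δ: Δ0=1, Δ1=-3
row 1: diag=8, rhs=-24; c'=1/8, d'=-3
back: M1=-3
M: M0=0, M1=-3, M2=0
seg 0: a=1, c=M0/2=0, d=(M1−M0)/(6·3)=-1/6, b=Δ0−h0·(2M0+M1)/6=5/2
seg 1: a=4, c=M1/2=-3/2, d=(M2−M1)/(6·1)=1/2, b=Δ1−h1·(2M1+M2)/6=-2
t_q=3/4 → seg 0, τ=3/4; S=1+5/2·τ+0·τ²+-1/6·τ³=359/128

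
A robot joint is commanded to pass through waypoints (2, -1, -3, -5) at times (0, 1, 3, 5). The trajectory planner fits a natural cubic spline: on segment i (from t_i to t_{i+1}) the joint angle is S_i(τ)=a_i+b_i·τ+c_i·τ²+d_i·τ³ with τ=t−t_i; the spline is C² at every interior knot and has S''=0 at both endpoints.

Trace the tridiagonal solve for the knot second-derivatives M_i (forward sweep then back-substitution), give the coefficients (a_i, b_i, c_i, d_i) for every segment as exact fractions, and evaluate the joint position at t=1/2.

  seg 0: a=2 b=-37/11 c=0 d=4/11
  seg 1: a=-1 b=-25/11 c=12/11 d=-5/22
  seg 2: a=-3 b=-7/11 c=-3/11 d=1/22
S(1/2) = 4/11

Δ: Δ0=-3, Δ1=-1, Δ2=-1
row 1: diag=6, rhs=12; c'=1/3, d'=2
row 2: denom=8−2·1/3=22/3; d'=(0−2·2)/(22/3)=-6/11
back: M2=-6/11
back: M1=2−1/3·-6/11=24/11
M: M0=0, M1=24/11, M2=-6/11, M3=0
seg 0: a=2, c=M0/2=0, d=(M1−M0)/(6·1)=4/11, b=Δ0−h0·(2M0+M1)/6=-37/11
seg 1: a=-1, c=M1/2=12/11, d=(M2−M1)/(6·2)=-5/22, b=Δ1−h1·(2M1+M2)/6=-25/11
seg 2: a=-3, c=M2/2=-3/11, d=(M3−M2)/(6·2)=1/22, b=Δ2−h2·(2M2+M3)/6=-7/11
t_q=1/2 → seg 0, τ=1/2; S=2+-37/11·τ+0·τ²+4/11·τ³=4/11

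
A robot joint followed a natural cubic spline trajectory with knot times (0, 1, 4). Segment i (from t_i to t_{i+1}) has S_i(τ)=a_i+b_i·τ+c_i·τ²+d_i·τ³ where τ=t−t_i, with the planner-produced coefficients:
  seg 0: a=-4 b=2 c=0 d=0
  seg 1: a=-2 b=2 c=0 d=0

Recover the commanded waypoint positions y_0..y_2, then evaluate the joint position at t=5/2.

y_0 = S_0(0) = a_0 = -4
y_1 = S_1(0) = a_1 = -2
y_2 = S_1(3) = 4
t_q=5/2 is in segment 1 (τ=3/2); S_1(τ)=1

y_0=-4 y_1=-2 y_2=4
S(5/2) = 1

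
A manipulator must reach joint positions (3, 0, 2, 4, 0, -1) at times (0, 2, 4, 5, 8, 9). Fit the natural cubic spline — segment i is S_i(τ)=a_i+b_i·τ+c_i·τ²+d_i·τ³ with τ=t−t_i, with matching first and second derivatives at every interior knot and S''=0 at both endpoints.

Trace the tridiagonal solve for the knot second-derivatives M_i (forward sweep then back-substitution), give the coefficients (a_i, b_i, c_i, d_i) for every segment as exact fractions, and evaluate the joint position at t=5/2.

Δ: Δ0=-3/2, Δ1=1, Δ2=2, Δ3=-4/3, Δ4=-1
row 1: diag=8, rhs=15; c'=1/4, d'=15/8
row 2: denom=6−2·1/4=11/2; d'=(6−2·15/8)/(11/2)=9/22
row 3: denom=8−1·2/11=86/11; d'=(-20−1·9/22)/(86/11)=-449/172
row 4: denom=8−3·33/86=589/86; d'=(2−3·-449/172)/(589/86)=89/62
back: M4=89/62
back: M3=-449/172−33/86·89/62=-98/31
back: M2=9/22−2/11·-98/31=61/62
back: M1=15/8−1/4·61/62=101/62
M: M0=0, M1=101/62, M2=61/62, M3=-98/31, M4=89/62, M5=0
seg 0: a=3, c=M0/2=0, d=(M1−M0)/(6·2)=101/744, b=Δ0−h0·(2M0+M1)/6=-190/93
seg 1: a=0, c=M1/2=101/124, d=(M2−M1)/(6·2)=-5/93, b=Δ1−h1·(2M1+M2)/6=-77/186
seg 2: a=2, c=M2/2=61/124, d=(M3−M2)/(6·1)=-257/372, b=Δ2−h2·(2M2+M3)/6=409/186
seg 3: a=4, c=M3/2=-49/31, d=(M4−M3)/(6·3)=95/372, b=Δ3−h3·(2M3+M4)/6=413/372
seg 4: a=0, c=M4/2=89/124, d=(M5−M4)/(6·1)=-89/372, b=Δ4−h4·(2M4+M5)/6=-275/186
t_q=5/2 → seg 1, τ=1/2; S=0+-77/186·τ+101/124·τ²+-5/93·τ³=-5/496

  seg 0: a=3 b=-190/93 c=0 d=101/744
  seg 1: a=0 b=-77/186 c=101/124 d=-5/93
  seg 2: a=2 b=409/186 c=61/124 d=-257/372
  seg 3: a=4 b=413/372 c=-49/31 d=95/372
  seg 4: a=0 b=-275/186 c=89/124 d=-89/372
S(5/2) = -5/496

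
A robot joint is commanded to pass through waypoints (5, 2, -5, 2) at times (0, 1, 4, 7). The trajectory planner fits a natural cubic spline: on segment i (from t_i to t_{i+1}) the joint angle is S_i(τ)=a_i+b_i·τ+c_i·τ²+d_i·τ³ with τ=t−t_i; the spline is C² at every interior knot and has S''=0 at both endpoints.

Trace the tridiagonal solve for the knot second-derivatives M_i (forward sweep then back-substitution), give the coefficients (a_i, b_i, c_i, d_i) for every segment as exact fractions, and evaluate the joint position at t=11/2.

  seg 0: a=5 b=-85/29 c=0 d=-2/29
  seg 1: a=2 b=-91/29 c=-6/29 d=124/783
  seg 2: a=-5 b=-3/29 c=106/87 d=-106/783
S(11/2) = -333/116

Δ: Δ0=-3, Δ1=-7/3, Δ2=7/3
row 1: diag=8, rhs=4; c'=3/8, d'=1/2
row 2: denom=12−3·3/8=87/8; d'=(28−3·1/2)/(87/8)=212/87
back: M2=212/87
back: M1=1/2−3/8·212/87=-12/29
M: M0=0, M1=-12/29, M2=212/87, M3=0
seg 0: a=5, c=M0/2=0, d=(M1−M0)/(6·1)=-2/29, b=Δ0−h0·(2M0+M1)/6=-85/29
seg 1: a=2, c=M1/2=-6/29, d=(M2−M1)/(6·3)=124/783, b=Δ1−h1·(2M1+M2)/6=-91/29
seg 2: a=-5, c=M2/2=106/87, d=(M3−M2)/(6·3)=-106/783, b=Δ2−h2·(2M2+M3)/6=-3/29
t_q=11/2 → seg 2, τ=3/2; S=-5+-3/29·τ+106/87·τ²+-106/783·τ³=-333/116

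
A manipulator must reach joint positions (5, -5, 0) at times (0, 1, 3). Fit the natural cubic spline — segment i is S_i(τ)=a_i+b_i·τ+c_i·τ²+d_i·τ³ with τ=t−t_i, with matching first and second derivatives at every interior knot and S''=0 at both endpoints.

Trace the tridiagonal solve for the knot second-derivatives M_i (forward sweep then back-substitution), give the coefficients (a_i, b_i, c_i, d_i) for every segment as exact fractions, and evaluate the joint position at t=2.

  seg 0: a=5 b=-145/12 c=0 d=25/12
  seg 1: a=-5 b=-35/6 c=25/4 d=-25/24
S(2) = -45/8

Δ: Δ0=-10, Δ1=5/2
row 1: diag=6, rhs=75; c'=1/3, d'=25/2
back: M1=25/2
M: M0=0, M1=25/2, M2=0
seg 0: a=5, c=M0/2=0, d=(M1−M0)/(6·1)=25/12, b=Δ0−h0·(2M0+M1)/6=-145/12
seg 1: a=-5, c=M1/2=25/4, d=(M2−M1)/(6·2)=-25/24, b=Δ1−h1·(2M1+M2)/6=-35/6
t_q=2 → seg 1, τ=1; S=-5+-35/6·τ+25/4·τ²+-25/24·τ³=-45/8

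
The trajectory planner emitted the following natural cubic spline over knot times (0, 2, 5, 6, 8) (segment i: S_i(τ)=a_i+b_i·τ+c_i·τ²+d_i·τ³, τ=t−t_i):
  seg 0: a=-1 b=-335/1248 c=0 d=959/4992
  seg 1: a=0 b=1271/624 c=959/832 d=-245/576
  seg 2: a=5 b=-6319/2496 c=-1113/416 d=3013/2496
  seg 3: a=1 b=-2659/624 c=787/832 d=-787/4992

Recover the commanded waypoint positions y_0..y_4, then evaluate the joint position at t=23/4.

y_0=-1 y_1=0 y_2=5 y_3=1 y_4=-5
S(23/4) = 112117/53248

y_0 = S_0(0) = a_0 = -1
y_1 = S_1(0) = a_1 = 0
y_2 = S_2(0) = a_2 = 5
y_3 = S_3(0) = a_3 = 1
y_4 = S_3(2) = -5
t_q=23/4 is in segment 2 (τ=3/4); S_2(τ)=112117/53248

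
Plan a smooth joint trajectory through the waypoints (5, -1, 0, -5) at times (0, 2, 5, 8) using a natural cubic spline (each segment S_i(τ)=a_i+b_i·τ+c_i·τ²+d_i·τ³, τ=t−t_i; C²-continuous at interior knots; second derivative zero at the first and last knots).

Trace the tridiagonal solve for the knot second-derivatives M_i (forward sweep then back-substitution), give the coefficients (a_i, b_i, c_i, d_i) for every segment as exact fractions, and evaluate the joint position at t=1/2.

Δ: Δ0=-3, Δ1=1/3, Δ2=-5/3
row 1: diag=10, rhs=20; c'=3/10, d'=2
row 2: denom=12−3·3/10=111/10; d'=(-12−3·2)/(111/10)=-60/37
back: M2=-60/37
back: M1=2−3/10·-60/37=92/37
M: M0=0, M1=92/37, M2=-60/37, M3=0
seg 0: a=5, c=M0/2=0, d=(M1−M0)/(6·2)=23/111, b=Δ0−h0·(2M0+M1)/6=-425/111
seg 1: a=-1, c=M1/2=46/37, d=(M2−M1)/(6·3)=-76/333, b=Δ1−h1·(2M1+M2)/6=-149/111
seg 2: a=0, c=M2/2=-30/37, d=(M3−M2)/(6·3)=10/111, b=Δ2−h2·(2M2+M3)/6=-5/111
t_q=1/2 → seg 0, τ=1/2; S=5+-425/111·τ+0·τ²+23/111·τ³=921/296

  seg 0: a=5 b=-425/111 c=0 d=23/111
  seg 1: a=-1 b=-149/111 c=46/37 d=-76/333
  seg 2: a=0 b=-5/111 c=-30/37 d=10/111
S(1/2) = 921/296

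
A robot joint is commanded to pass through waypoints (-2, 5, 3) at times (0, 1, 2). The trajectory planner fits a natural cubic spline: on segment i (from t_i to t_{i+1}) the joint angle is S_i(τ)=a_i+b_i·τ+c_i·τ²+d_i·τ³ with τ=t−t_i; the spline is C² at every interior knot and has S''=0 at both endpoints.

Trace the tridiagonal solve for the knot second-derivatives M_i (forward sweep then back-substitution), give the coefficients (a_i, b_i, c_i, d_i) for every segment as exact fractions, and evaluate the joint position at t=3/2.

Δ: Δ0=7, Δ1=-2
row 1: diag=4, rhs=-54; c'=1/4, d'=-27/2
back: M1=-27/2
M: M0=0, M1=-27/2, M2=0
seg 0: a=-2, c=M0/2=0, d=(M1−M0)/(6·1)=-9/4, b=Δ0−h0·(2M0+M1)/6=37/4
seg 1: a=5, c=M1/2=-27/4, d=(M2−M1)/(6·1)=9/4, b=Δ1−h1·(2M1+M2)/6=5/2
t_q=3/2 → seg 1, τ=1/2; S=5+5/2·τ+-27/4·τ²+9/4·τ³=155/32

  seg 0: a=-2 b=37/4 c=0 d=-9/4
  seg 1: a=5 b=5/2 c=-27/4 d=9/4
S(3/2) = 155/32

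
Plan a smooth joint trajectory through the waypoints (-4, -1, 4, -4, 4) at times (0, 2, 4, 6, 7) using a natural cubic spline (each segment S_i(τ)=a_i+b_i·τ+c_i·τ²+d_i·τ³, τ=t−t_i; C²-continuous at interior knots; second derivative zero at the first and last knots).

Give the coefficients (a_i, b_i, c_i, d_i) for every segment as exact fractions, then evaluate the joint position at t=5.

Δ: Δ0=3/2, Δ1=5/2, Δ2=-4, Δ3=8
row 1: diag=8, rhs=6; c'=1/4, d'=3/4
row 2: denom=8−2·1/4=15/2; d'=(-39−2·3/4)/(15/2)=-27/5
row 3: denom=6−2·4/15=82/15; d'=(72−2·-27/5)/(82/15)=621/41
back: M3=621/41
back: M2=-27/5−4/15·621/41=-387/41
back: M1=3/4−1/4·-387/41=255/82
M: M0=0, M1=255/82, M2=-387/41, M3=621/41, M4=0
seg 0: a=-4, c=M0/2=0, d=(M1−M0)/(6·2)=85/328, b=Δ0−h0·(2M0+M1)/6=19/41
seg 1: a=-1, c=M1/2=255/164, d=(M2−M1)/(6·2)=-343/328, b=Δ1−h1·(2M1+M2)/6=293/82
seg 2: a=4, c=M2/2=-387/82, d=(M3−M2)/(6·2)=84/41, b=Δ2−h2·(2M2+M3)/6=-113/41
seg 3: a=-4, c=M3/2=621/82, d=(M4−M3)/(6·1)=-207/82, b=Δ3−h3·(2M3+M4)/6=121/41
t_q=5 → seg 2, τ=1; S=4+-113/41·τ+-387/82·τ²+84/41·τ³=-117/82

  seg 0: a=-4 b=19/41 c=0 d=85/328
  seg 1: a=-1 b=293/82 c=255/164 d=-343/328
  seg 2: a=4 b=-113/41 c=-387/82 d=84/41
  seg 3: a=-4 b=121/41 c=621/82 d=-207/82
S(5) = -117/82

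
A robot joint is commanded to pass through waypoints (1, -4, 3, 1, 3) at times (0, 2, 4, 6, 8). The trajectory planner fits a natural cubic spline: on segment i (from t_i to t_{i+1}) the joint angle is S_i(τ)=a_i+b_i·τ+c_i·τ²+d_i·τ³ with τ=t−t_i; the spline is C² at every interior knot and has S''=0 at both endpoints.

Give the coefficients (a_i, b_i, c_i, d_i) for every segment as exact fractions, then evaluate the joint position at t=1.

Δ: Δ0=-5/2, Δ1=7/2, Δ2=-1, Δ3=1
row 1: diag=8, rhs=36; c'=1/4, d'=9/2
row 2: denom=8−2·1/4=15/2; d'=(-27−2·9/2)/(15/2)=-24/5
row 3: denom=8−2·4/15=112/15; d'=(12−2·-24/5)/(112/15)=81/28
back: M3=81/28
back: M2=-24/5−4/15·81/28=-39/7
back: M1=9/2−1/4·-39/7=165/28
M: M0=0, M1=165/28, M2=-39/7, M3=81/28, M4=0
seg 0: a=1, c=M0/2=0, d=(M1−M0)/(6·2)=55/112, b=Δ0−h0·(2M0+M1)/6=-125/28
seg 1: a=-4, c=M1/2=165/56, d=(M2−M1)/(6·2)=-107/112, b=Δ1−h1·(2M1+M2)/6=10/7
seg 2: a=3, c=M2/2=-39/14, d=(M3−M2)/(6·2)=79/112, b=Δ2−h2·(2M2+M3)/6=7/4
seg 3: a=1, c=M3/2=81/56, d=(M4−M3)/(6·2)=-27/112, b=Δ3−h3·(2M3+M4)/6=-13/14
t_q=1 → seg 0, τ=1; S=1+-125/28·τ+0·τ²+55/112·τ³=-333/112

  seg 0: a=1 b=-125/28 c=0 d=55/112
  seg 1: a=-4 b=10/7 c=165/56 d=-107/112
  seg 2: a=3 b=7/4 c=-39/14 d=79/112
  seg 3: a=1 b=-13/14 c=81/56 d=-27/112
S(1) = -333/112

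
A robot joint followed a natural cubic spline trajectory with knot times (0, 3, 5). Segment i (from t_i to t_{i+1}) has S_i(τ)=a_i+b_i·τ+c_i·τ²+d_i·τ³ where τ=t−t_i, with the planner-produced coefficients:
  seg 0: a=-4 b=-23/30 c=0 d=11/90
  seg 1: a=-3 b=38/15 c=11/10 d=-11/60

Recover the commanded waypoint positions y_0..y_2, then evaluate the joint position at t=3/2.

y_0=-4 y_1=-3 y_2=5
S(3/2) = -379/80

y_0 = S_0(0) = a_0 = -4
y_1 = S_1(0) = a_1 = -3
y_2 = S_1(2) = 5
t_q=3/2 is in segment 0 (τ=3/2); S_0(τ)=-379/80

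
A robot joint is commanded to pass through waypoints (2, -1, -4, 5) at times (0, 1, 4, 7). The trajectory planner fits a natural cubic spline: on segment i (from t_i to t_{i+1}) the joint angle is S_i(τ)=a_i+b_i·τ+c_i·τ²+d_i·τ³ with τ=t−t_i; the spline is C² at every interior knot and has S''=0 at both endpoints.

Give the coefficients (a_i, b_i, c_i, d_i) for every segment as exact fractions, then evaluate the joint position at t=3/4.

Δ: Δ0=-3, Δ1=-1, Δ2=3
row 1: diag=8, rhs=12; c'=3/8, d'=3/2
row 2: denom=12−3·3/8=87/8; d'=(24−3·3/2)/(87/8)=52/29
back: M2=52/29
back: M1=3/2−3/8·52/29=24/29
M: M0=0, M1=24/29, M2=52/29, M3=0
seg 0: a=2, c=M0/2=0, d=(M1−M0)/(6·1)=4/29, b=Δ0−h0·(2M0+M1)/6=-91/29
seg 1: a=-1, c=M1/2=12/29, d=(M2−M1)/(6·3)=14/261, b=Δ1−h1·(2M1+M2)/6=-79/29
seg 2: a=-4, c=M2/2=26/29, d=(M3−M2)/(6·3)=-26/261, b=Δ2−h2·(2M2+M3)/6=35/29
t_q=3/4 → seg 0, τ=3/4; S=2+-91/29·τ+0·τ²+4/29·τ³=-137/464

  seg 0: a=2 b=-91/29 c=0 d=4/29
  seg 1: a=-1 b=-79/29 c=12/29 d=14/261
  seg 2: a=-4 b=35/29 c=26/29 d=-26/261
S(3/4) = -137/464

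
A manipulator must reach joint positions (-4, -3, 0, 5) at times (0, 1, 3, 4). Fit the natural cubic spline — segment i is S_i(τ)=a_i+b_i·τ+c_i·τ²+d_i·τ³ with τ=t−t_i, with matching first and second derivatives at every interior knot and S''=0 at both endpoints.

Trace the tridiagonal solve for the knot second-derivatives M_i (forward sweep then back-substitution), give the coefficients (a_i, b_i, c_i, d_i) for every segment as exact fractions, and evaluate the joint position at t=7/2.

  seg 0: a=-4 b=9/8 c=0 d=-1/8
  seg 1: a=-3 b=3/4 c=-3/8 d=3/8
  seg 2: a=0 b=15/4 c=15/8 d=-5/8
S(7/2) = 145/64

Δ: Δ0=1, Δ1=3/2, Δ2=5
row 1: diag=6, rhs=3; c'=1/3, d'=1/2
row 2: denom=6−2·1/3=16/3; d'=(21−2·1/2)/(16/3)=15/4
back: M2=15/4
back: M1=1/2−1/3·15/4=-3/4
M: M0=0, M1=-3/4, M2=15/4, M3=0
seg 0: a=-4, c=M0/2=0, d=(M1−M0)/(6·1)=-1/8, b=Δ0−h0·(2M0+M1)/6=9/8
seg 1: a=-3, c=M1/2=-3/8, d=(M2−M1)/(6·2)=3/8, b=Δ1−h1·(2M1+M2)/6=3/4
seg 2: a=0, c=M2/2=15/8, d=(M3−M2)/(6·1)=-5/8, b=Δ2−h2·(2M2+M3)/6=15/4
t_q=7/2 → seg 2, τ=1/2; S=0+15/4·τ+15/8·τ²+-5/8·τ³=145/64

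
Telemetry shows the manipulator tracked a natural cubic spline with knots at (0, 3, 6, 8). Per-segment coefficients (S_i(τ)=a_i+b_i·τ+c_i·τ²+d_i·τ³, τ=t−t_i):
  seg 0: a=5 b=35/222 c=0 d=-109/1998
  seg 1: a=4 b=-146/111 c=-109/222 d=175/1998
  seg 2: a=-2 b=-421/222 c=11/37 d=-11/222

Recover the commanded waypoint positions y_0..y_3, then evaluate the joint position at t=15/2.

y_0 = S_0(0) = a_0 = 5
y_1 = S_1(0) = a_1 = 4
y_2 = S_2(0) = a_2 = -2
y_3 = S_2(2) = -5
t_q=15/2 is in segment 2 (τ=3/2); S_2(τ)=-2571/592

y_0=5 y_1=4 y_2=-2 y_3=-5
S(15/2) = -2571/592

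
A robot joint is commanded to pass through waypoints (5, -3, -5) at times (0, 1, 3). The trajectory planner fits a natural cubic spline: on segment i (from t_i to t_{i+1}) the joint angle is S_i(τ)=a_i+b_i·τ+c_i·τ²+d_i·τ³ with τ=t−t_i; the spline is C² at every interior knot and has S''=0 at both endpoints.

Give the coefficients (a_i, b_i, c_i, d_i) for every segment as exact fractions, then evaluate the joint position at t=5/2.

Δ: Δ0=-8, Δ1=-1
row 1: diag=6, rhs=42; c'=1/3, d'=7
back: M1=7
M: M0=0, M1=7, M2=0
seg 0: a=5, c=M0/2=0, d=(M1−M0)/(6·1)=7/6, b=Δ0−h0·(2M0+M1)/6=-55/6
seg 1: a=-3, c=M1/2=7/2, d=(M2−M1)/(6·2)=-7/12, b=Δ1−h1·(2M1+M2)/6=-17/3
t_q=5/2 → seg 1, τ=3/2; S=-3+-17/3·τ+7/2·τ²+-7/12·τ³=-179/32

  seg 0: a=5 b=-55/6 c=0 d=7/6
  seg 1: a=-3 b=-17/3 c=7/2 d=-7/12
S(5/2) = -179/32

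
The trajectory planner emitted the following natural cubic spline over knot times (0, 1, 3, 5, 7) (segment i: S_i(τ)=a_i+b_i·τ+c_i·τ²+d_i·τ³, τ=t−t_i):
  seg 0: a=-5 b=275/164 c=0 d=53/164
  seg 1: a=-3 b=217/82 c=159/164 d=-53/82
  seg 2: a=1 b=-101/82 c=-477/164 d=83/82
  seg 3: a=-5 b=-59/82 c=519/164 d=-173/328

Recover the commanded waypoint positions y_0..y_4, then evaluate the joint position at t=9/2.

y_0 = S_0(0) = a_0 = -5
y_1 = S_1(0) = a_1 = -3
y_2 = S_2(0) = a_2 = 1
y_3 = S_3(0) = a_3 = -5
y_4 = S_3(2) = 2
t_q=9/2 is in segment 2 (τ=3/2); S_2(τ)=-163/41

y_0=-5 y_1=-3 y_2=1 y_3=-5 y_4=2
S(9/2) = -163/41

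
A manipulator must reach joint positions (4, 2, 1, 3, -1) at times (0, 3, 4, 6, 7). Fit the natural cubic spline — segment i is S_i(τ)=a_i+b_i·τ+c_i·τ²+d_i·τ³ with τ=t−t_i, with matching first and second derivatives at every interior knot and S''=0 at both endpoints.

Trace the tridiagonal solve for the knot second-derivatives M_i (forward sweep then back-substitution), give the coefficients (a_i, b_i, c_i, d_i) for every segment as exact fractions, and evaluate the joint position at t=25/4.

Δ: Δ0=-2/3, Δ1=-1, Δ2=1, Δ3=-4
row 1: diag=8, rhs=-2; c'=1/8, d'=-1/4
row 2: denom=6−1·1/8=47/8; d'=(12−1·-1/4)/(47/8)=98/47
row 3: denom=6−2·16/47=250/47; d'=(-30−2·98/47)/(250/47)=-803/125
back: M3=-803/125
back: M2=98/47−16/47·-803/125=534/125
back: M1=-1/4−1/8·534/125=-98/125
M: M0=0, M1=-98/125, M2=534/125, M3=-803/125, M4=0
seg 0: a=4, c=M0/2=0, d=(M1−M0)/(6·3)=-49/1125, b=Δ0−h0·(2M0+M1)/6=-103/375
seg 1: a=2, c=M1/2=-49/125, d=(M2−M1)/(6·1)=316/375, b=Δ1−h1·(2M1+M2)/6=-544/375
seg 2: a=1, c=M2/2=267/125, d=(M3−M2)/(6·2)=-1337/1500, b=Δ2−h2·(2M2+M3)/6=22/75
seg 3: a=3, c=M3/2=-803/250, d=(M4−M3)/(6·1)=803/750, b=Δ3−h3·(2M3+M4)/6=-697/375
t_q=25/4 → seg 3, τ=1/4; S=3+-697/375·τ+-803/250·τ²+803/750·τ³=37621/16000

  seg 0: a=4 b=-103/375 c=0 d=-49/1125
  seg 1: a=2 b=-544/375 c=-49/125 d=316/375
  seg 2: a=1 b=22/75 c=267/125 d=-1337/1500
  seg 3: a=3 b=-697/375 c=-803/250 d=803/750
S(25/4) = 37621/16000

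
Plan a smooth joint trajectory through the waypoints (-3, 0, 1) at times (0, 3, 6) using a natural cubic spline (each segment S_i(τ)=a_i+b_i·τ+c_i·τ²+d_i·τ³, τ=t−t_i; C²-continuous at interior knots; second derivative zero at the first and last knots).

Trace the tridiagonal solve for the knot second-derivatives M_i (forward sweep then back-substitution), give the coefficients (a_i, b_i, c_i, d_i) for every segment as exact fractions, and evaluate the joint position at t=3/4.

  seg 0: a=-3 b=7/6 c=0 d=-1/54
  seg 1: a=0 b=2/3 c=-1/6 d=1/54
S(3/4) = -273/128

Δ: Δ0=1, Δ1=1/3
row 1: diag=12, rhs=-4; c'=1/4, d'=-1/3
back: M1=-1/3
M: M0=0, M1=-1/3, M2=0
seg 0: a=-3, c=M0/2=0, d=(M1−M0)/(6·3)=-1/54, b=Δ0−h0·(2M0+M1)/6=7/6
seg 1: a=0, c=M1/2=-1/6, d=(M2−M1)/(6·3)=1/54, b=Δ1−h1·(2M1+M2)/6=2/3
t_q=3/4 → seg 0, τ=3/4; S=-3+7/6·τ+0·τ²+-1/54·τ³=-273/128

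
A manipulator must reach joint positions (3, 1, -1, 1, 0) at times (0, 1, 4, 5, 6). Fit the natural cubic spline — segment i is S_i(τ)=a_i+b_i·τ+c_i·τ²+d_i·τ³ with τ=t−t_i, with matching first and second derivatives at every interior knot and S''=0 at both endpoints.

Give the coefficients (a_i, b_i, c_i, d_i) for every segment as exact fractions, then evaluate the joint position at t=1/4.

  seg 0: a=3 b=-1273/636 c=0 d=1/636
  seg 1: a=1 b=-635/318 c=1/212 d=31/212
  seg 2: a=-1 b=1259/636 c=70/53 d=-827/636
  seg 3: a=1 b=229/318 c=-547/212 d=547/636
S(1/4) = 33915/13568

Δ: Δ0=-2, Δ1=-2/3, Δ2=2, Δ3=-1
row 1: diag=8, rhs=8; c'=3/8, d'=1
row 2: denom=8−3·3/8=55/8; d'=(16−3·1)/(55/8)=104/55
row 3: denom=4−1·8/55=212/55; d'=(-18−1·104/55)/(212/55)=-547/106
back: M3=-547/106
back: M2=104/55−8/55·-547/106=140/53
back: M1=1−3/8·140/53=1/106
M: M0=0, M1=1/106, M2=140/53, M3=-547/106, M4=0
seg 0: a=3, c=M0/2=0, d=(M1−M0)/(6·1)=1/636, b=Δ0−h0·(2M0+M1)/6=-1273/636
seg 1: a=1, c=M1/2=1/212, d=(M2−M1)/(6·3)=31/212, b=Δ1−h1·(2M1+M2)/6=-635/318
seg 2: a=-1, c=M2/2=70/53, d=(M3−M2)/(6·1)=-827/636, b=Δ2−h2·(2M2+M3)/6=1259/636
seg 3: a=1, c=M3/2=-547/212, d=(M4−M3)/(6·1)=547/636, b=Δ3−h3·(2M3+M4)/6=229/318
t_q=1/4 → seg 0, τ=1/4; S=3+-1273/636·τ+0·τ²+1/636·τ³=33915/13568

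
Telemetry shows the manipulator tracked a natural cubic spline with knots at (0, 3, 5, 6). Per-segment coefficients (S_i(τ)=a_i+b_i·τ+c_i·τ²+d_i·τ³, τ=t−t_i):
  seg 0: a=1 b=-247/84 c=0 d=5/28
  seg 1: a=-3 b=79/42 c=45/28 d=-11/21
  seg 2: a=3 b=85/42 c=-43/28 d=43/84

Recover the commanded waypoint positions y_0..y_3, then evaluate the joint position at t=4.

y_0 = S_0(0) = a_0 = 1
y_1 = S_1(0) = a_1 = -3
y_2 = S_2(0) = a_2 = 3
y_3 = S_2(1) = 4
t_q=4 is in segment 1 (τ=1); S_1(τ)=-1/28

y_0=1 y_1=-3 y_2=3 y_3=4
S(4) = -1/28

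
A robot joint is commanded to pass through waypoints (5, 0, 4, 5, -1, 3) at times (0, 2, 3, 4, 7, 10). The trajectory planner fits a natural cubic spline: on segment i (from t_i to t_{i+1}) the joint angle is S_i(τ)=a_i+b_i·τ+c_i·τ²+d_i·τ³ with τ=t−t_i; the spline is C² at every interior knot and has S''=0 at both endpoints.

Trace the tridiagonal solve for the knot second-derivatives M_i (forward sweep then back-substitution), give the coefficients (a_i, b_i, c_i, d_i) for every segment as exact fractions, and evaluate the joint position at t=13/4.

  seg 0: a=5 b=-19241/3858 c=0 d=2399/3858
  seg 1: a=0 b=9547/3858 c=2399/643 d=-8509/3858
  seg 2: a=4 b=6404/1929 c=-3711/1286 d=2183/3858
  seg 3: a=5 b=-2909/3858 c=-764/643 d=8945/34722
  seg 4: a=-1 b=-1789/1929 c=4361/3858 d=-4361/34722
S(13/4) = 383409/82304

Δ: Δ0=-5/2, Δ1=4, Δ2=1, Δ3=-2, Δ4=4/3
row 1: diag=6, rhs=39; c'=1/6, d'=13/2
row 2: denom=4−1·1/6=23/6; d'=(-18−1·13/2)/(23/6)=-147/23
row 3: denom=8−1·6/23=178/23; d'=(-18−1·-147/23)/(178/23)=-3/2
row 4: denom=12−3·69/178=1929/178; d'=(20−3·-3/2)/(1929/178)=4361/1929
back: M4=4361/1929
back: M3=-3/2−69/178·4361/1929=-1528/643
back: M2=-147/23−6/23·-1528/643=-3711/643
back: M1=13/2−1/6·-3711/643=4798/643
M: M0=0, M1=4798/643, M2=-3711/643, M3=-1528/643, M4=4361/1929, M5=0
seg 0: a=5, c=M0/2=0, d=(M1−M0)/(6·2)=2399/3858, b=Δ0−h0·(2M0+M1)/6=-19241/3858
seg 1: a=0, c=M1/2=2399/643, d=(M2−M1)/(6·1)=-8509/3858, b=Δ1−h1·(2M1+M2)/6=9547/3858
seg 2: a=4, c=M2/2=-3711/1286, d=(M3−M2)/(6·1)=2183/3858, b=Δ2−h2·(2M2+M3)/6=6404/1929
seg 3: a=5, c=M3/2=-764/643, d=(M4−M3)/(6·3)=8945/34722, b=Δ3−h3·(2M3+M4)/6=-2909/3858
seg 4: a=-1, c=M4/2=4361/3858, d=(M5−M4)/(6·3)=-4361/34722, b=Δ4−h4·(2M4+M5)/6=-1789/1929
t_q=13/4 → seg 2, τ=1/4; S=4+6404/1929·τ+-3711/1286·τ²+2183/3858·τ³=383409/82304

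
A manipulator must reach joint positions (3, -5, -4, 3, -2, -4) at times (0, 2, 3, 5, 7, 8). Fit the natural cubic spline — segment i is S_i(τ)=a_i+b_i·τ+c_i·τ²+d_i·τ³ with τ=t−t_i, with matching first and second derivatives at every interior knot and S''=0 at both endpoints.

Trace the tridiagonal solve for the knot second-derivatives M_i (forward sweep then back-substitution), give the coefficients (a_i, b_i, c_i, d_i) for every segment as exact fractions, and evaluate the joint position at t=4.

Δ: Δ0=-4, Δ1=1, Δ2=7/2, Δ3=-5/2, Δ4=-2
row 1: diag=6, rhs=30; c'=1/6, d'=5
row 2: denom=6−1·1/6=35/6; d'=(15−1·5)/(35/6)=12/7
row 3: denom=8−2·12/35=256/35; d'=(-36−2·12/7)/(256/35)=-345/64
row 4: denom=6−2·35/128=349/64; d'=(3−2·-345/64)/(349/64)=882/349
back: M4=882/349
back: M3=-345/64−35/128·882/349=-4245/698
back: M2=12/7−12/35·-4245/698=1326/349
back: M1=5−1/6·1326/349=1524/349
M: M0=0, M1=1524/349, M2=1326/349, M3=-4245/698, M4=882/349, M5=0
seg 0: a=3, c=M0/2=0, d=(M1−M0)/(6·2)=127/349, b=Δ0−h0·(2M0+M1)/6=-1904/349
seg 1: a=-5, c=M1/2=762/349, d=(M2−M1)/(6·1)=-33/349, b=Δ1−h1·(2M1+M2)/6=-380/349
seg 2: a=-4, c=M2/2=663/349, d=(M3−M2)/(6·2)=-2299/2792, b=Δ2−h2·(2M2+M3)/6=1045/349
seg 3: a=3, c=M3/2=-4245/1396, d=(M4−M3)/(6·2)=2003/2792, b=Δ3−h3·(2M3+M4)/6=497/698
seg 4: a=-2, c=M4/2=441/349, d=(M5−M4)/(6·1)=-147/349, b=Δ4−h4·(2M4+M5)/6=-992/349
t_q=4 → seg 2, τ=1; S=-4+1045/349·τ+663/349·τ²+-2299/2792·τ³=197/2792

  seg 0: a=3 b=-1904/349 c=0 d=127/349
  seg 1: a=-5 b=-380/349 c=762/349 d=-33/349
  seg 2: a=-4 b=1045/349 c=663/349 d=-2299/2792
  seg 3: a=3 b=497/698 c=-4245/1396 d=2003/2792
  seg 4: a=-2 b=-992/349 c=441/349 d=-147/349
S(4) = 197/2792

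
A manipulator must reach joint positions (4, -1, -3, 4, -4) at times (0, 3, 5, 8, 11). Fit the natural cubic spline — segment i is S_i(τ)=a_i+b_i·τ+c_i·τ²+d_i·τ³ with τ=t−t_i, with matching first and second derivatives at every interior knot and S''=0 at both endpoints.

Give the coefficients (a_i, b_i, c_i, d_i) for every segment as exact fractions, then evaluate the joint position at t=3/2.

Δ: Δ0=-5/3, Δ1=-1, Δ2=7/3, Δ3=-8/3
row 1: diag=10, rhs=4; c'=1/5, d'=2/5
row 2: denom=10−2·1/5=48/5; d'=(20−2·2/5)/(48/5)=2
row 3: denom=12−3·5/16=177/16; d'=(-30−3·2)/(177/16)=-192/59
back: M3=-192/59
back: M2=2−5/16·-192/59=178/59
back: M1=2/5−1/5·178/59=-12/59
M: M0=0, M1=-12/59, M2=178/59, M3=-192/59, M4=0
seg 0: a=4, c=M0/2=0, d=(M1−M0)/(6·3)=-2/177, b=Δ0−h0·(2M0+M1)/6=-277/177
seg 1: a=-1, c=M1/2=-6/59, d=(M2−M1)/(6·2)=95/354, b=Δ1−h1·(2M1+M2)/6=-331/177
seg 2: a=-3, c=M2/2=89/59, d=(M3−M2)/(6·3)=-185/531, b=Δ2−h2·(2M2+M3)/6=167/177
seg 3: a=4, c=M3/2=-96/59, d=(M4−M3)/(6·3)=32/177, b=Δ3−h3·(2M3+M4)/6=104/177
t_q=3/2 → seg 0, τ=3/2; S=4+-277/177·τ+0·τ²+-2/177·τ³=381/236

  seg 0: a=4 b=-277/177 c=0 d=-2/177
  seg 1: a=-1 b=-331/177 c=-6/59 d=95/354
  seg 2: a=-3 b=167/177 c=89/59 d=-185/531
  seg 3: a=4 b=104/177 c=-96/59 d=32/177
S(3/2) = 381/236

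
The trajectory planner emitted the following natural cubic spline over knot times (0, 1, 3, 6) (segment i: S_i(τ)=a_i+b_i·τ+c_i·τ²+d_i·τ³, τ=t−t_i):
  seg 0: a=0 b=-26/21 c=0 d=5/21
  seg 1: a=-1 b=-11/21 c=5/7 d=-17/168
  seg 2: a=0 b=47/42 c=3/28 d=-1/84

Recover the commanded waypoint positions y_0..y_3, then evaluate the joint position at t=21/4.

y_0=0 y_1=-1 y_2=0 y_3=4
S(21/4) = 5241/1792

y_0 = S_0(0) = a_0 = 0
y_1 = S_1(0) = a_1 = -1
y_2 = S_2(0) = a_2 = 0
y_3 = S_2(3) = 4
t_q=21/4 is in segment 2 (τ=9/4); S_2(τ)=5241/1792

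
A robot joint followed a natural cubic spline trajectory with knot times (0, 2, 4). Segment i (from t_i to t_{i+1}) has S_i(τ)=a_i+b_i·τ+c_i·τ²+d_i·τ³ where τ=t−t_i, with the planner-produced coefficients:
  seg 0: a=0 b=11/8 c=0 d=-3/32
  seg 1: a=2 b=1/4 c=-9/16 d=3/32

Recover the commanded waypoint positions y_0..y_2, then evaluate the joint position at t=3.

y_0 = S_0(0) = a_0 = 0
y_1 = S_1(0) = a_1 = 2
y_2 = S_1(2) = 1
t_q=3 is in segment 1 (τ=1); S_1(τ)=57/32

y_0=0 y_1=2 y_2=1
S(3) = 57/32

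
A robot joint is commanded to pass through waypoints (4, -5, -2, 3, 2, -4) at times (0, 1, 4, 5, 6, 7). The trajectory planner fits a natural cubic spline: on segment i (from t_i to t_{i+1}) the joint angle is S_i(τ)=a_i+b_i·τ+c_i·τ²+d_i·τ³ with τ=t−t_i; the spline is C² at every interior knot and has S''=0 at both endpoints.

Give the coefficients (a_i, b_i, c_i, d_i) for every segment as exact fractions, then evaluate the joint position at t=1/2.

  seg 0: a=4 b=-620/61 c=0 d=71/61
  seg 1: a=-5 b=-407/61 c=213/61 d=-19/61
  seg 2: a=-2 b=358/61 c=42/61 d=-95/61
  seg 3: a=3 b=157/61 c=-243/61 d=25/61
  seg 4: a=2 b=-254/61 c=-168/61 d=56/61
S(1/2) = -457/488

Δ: Δ0=-9, Δ1=1, Δ2=5, Δ3=-1, Δ4=-6
row 1: diag=8, rhs=60; c'=3/8, d'=15/2
row 2: denom=8−3·3/8=55/8; d'=(24−3·15/2)/(55/8)=12/55
row 3: denom=4−1·8/55=212/55; d'=(-36−1·12/55)/(212/55)=-498/53
row 4: denom=4−1·55/212=793/212; d'=(-30−1·-498/53)/(793/212)=-336/61
back: M4=-336/61
back: M3=-498/53−55/212·-336/61=-486/61
back: M2=12/55−8/55·-486/61=84/61
back: M1=15/2−3/8·84/61=426/61
M: M0=0, M1=426/61, M2=84/61, M3=-486/61, M4=-336/61, M5=0
seg 0: a=4, c=M0/2=0, d=(M1−M0)/(6·1)=71/61, b=Δ0−h0·(2M0+M1)/6=-620/61
seg 1: a=-5, c=M1/2=213/61, d=(M2−M1)/(6·3)=-19/61, b=Δ1−h1·(2M1+M2)/6=-407/61
seg 2: a=-2, c=M2/2=42/61, d=(M3−M2)/(6·1)=-95/61, b=Δ2−h2·(2M2+M3)/6=358/61
seg 3: a=3, c=M3/2=-243/61, d=(M4−M3)/(6·1)=25/61, b=Δ3−h3·(2M3+M4)/6=157/61
seg 4: a=2, c=M4/2=-168/61, d=(M5−M4)/(6·1)=56/61, b=Δ4−h4·(2M4+M5)/6=-254/61
t_q=1/2 → seg 0, τ=1/2; S=4+-620/61·τ+0·τ²+71/61·τ³=-457/488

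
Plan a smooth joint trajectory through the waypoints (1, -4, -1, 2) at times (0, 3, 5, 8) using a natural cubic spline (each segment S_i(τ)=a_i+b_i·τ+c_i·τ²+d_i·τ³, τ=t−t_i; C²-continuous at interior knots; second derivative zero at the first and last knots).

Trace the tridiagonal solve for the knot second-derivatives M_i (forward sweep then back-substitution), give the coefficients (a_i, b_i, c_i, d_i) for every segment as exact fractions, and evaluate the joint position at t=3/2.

  seg 0: a=1 b=-43/16 c=0 d=49/432
  seg 1: a=-4 b=3/8 c=49/48 d=-11/48
  seg 2: a=-1 b=41/24 c=-17/48 d=17/432
S(3/2) = -339/128

Δ: Δ0=-5/3, Δ1=3/2, Δ2=1
row 1: diag=10, rhs=19; c'=1/5, d'=19/10
row 2: denom=10−2·1/5=48/5; d'=(-3−2·19/10)/(48/5)=-17/24
back: M2=-17/24
back: M1=19/10−1/5·-17/24=49/24
M: M0=0, M1=49/24, M2=-17/24, M3=0
seg 0: a=1, c=M0/2=0, d=(M1−M0)/(6·3)=49/432, b=Δ0−h0·(2M0+M1)/6=-43/16
seg 1: a=-4, c=M1/2=49/48, d=(M2−M1)/(6·2)=-11/48, b=Δ1−h1·(2M1+M2)/6=3/8
seg 2: a=-1, c=M2/2=-17/48, d=(M3−M2)/(6·3)=17/432, b=Δ2−h2·(2M2+M3)/6=41/24
t_q=3/2 → seg 0, τ=3/2; S=1+-43/16·τ+0·τ²+49/432·τ³=-339/128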